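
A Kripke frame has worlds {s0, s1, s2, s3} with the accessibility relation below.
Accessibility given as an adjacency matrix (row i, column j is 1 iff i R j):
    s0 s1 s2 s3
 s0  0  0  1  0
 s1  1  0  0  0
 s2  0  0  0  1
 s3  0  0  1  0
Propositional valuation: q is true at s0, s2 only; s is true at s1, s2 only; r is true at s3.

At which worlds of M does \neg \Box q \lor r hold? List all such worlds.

Let φ = \neg \Box q \lor r. Evaluate φ at each world:
  s0 (successors {s2}): φ is false.
  s1 (successors {s0}): φ is false.
  s2 (successors {s3}): φ is true.
  s3 (successors {s2}): φ is true.
For instance, at s1:
  At s1: \neg \Box q is false, r is false, so \neg \Box q \lor r is false.
    At s1: \Box q is true, so \neg \Box q is false.
      At s1: \Box q requires q at every successor {s0}.
        At s0: q is true.
      So \Box q is true at s1.
Satisfying worlds: {s2, s3}

s2, s3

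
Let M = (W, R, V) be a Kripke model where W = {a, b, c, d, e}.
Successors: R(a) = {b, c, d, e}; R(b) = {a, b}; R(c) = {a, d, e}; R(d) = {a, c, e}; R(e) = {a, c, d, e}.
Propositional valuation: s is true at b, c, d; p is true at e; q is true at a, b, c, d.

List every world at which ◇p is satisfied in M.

a, c, d, e

Recall that ◇ψ holds at a world iff ψ holds at some accessible world.
Let φ = ◇p. Evaluate φ at each world:
  a (successors {b, c, d, e}): φ is true.
  b (successors {a, b}): φ is false.
  c (successors {a, d, e}): φ is true.
  d (successors {a, c, e}): φ is true.
  e (successors {a, c, d, e}): φ is true.
For instance, at d:
  At d: ◇p requires p at some successor in {a, c, e}.
    p holds at e, so ◇p is true at d.
Satisfying worlds: {a, c, d, e}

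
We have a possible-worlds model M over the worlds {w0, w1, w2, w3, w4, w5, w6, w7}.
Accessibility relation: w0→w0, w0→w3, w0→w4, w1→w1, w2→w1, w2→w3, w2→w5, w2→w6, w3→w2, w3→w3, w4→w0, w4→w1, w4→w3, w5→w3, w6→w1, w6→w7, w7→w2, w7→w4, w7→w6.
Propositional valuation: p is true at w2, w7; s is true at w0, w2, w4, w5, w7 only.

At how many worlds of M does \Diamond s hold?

Let φ = \Diamond s. Evaluate φ at each world:
  w0 (successors {w0, w3, w4}): φ is true.
  w1 (successors {w1}): φ is false.
  w2 (successors {w1, w3, w5, w6}): φ is true.
  w3 (successors {w2, w3}): φ is true.
  w4 (successors {w0, w1, w3}): φ is true.
  w5 (successors {w3}): φ is false.
  w6 (successors {w1, w7}): φ is true.
  w7 (successors {w2, w4, w6}): φ is true.
For instance, at w6:
  At w6: \Diamond s requires s at some successor in {w1, w7}.
    s holds at w7, so \Diamond s is true at w6.
Satisfying worlds: {w0, w2, w3, w4, w6, w7}

6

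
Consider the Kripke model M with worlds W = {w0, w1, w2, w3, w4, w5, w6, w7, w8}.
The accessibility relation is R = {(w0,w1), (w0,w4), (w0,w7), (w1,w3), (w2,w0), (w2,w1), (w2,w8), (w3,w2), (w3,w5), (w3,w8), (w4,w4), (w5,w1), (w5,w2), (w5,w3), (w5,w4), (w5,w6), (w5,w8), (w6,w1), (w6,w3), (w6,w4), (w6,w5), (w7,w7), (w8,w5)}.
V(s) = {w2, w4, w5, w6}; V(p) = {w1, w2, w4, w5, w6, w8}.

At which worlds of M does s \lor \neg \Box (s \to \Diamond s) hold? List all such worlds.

Let φ = s \lor \neg \Box (s \to \Diamond s). Evaluate φ at each world:
  w0 (successors {w1, w4, w7}): φ is false.
  w1 (successors {w3}): φ is false.
  w2 (successors {w0, w1, w8}): φ is true.
  w3 (successors {w2, w5, w8}): φ is true.
  w4 (successors {w4}): φ is true.
  w5 (successors {w1, w2, w3, w4, w6, w8}): φ is true.
  w6 (successors {w1, w3, w4, w5}): φ is true.
  w7 (successors {w7}): φ is false.
  w8 (successors {w5}): φ is false.
For instance, at w1:
  At w1: s is false, \neg \Box (s \to \Diamond s) is false, so s \lor \neg \Box (s \to \Diamond s) is false.
    At w1: \Box (s \to \Diamond s) is true, so \neg \Box (s \to \Diamond s) is false.
      At w1: \Box (s \to \Diamond s) requires s \to \Diamond s at every successor {w3}.
        At w3: s \to \Diamond s is true.
      So \Box (s \to \Diamond s) is true at w1.
Satisfying worlds: {w2, w3, w4, w5, w6}

w2, w3, w4, w5, w6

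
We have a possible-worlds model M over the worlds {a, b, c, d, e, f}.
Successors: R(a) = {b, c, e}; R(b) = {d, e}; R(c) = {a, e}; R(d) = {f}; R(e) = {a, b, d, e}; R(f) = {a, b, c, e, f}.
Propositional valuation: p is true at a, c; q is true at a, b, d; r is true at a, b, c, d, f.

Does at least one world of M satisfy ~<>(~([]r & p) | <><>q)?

Recall that []ψ holds at a world iff ψ holds at every accessible world, and <>ψ holds iff ψ holds at some accessible world.
Let φ = ~<>(~([]r & p) | <><>q). Evaluate φ at each world:
  a (successors {b, c, e}): φ is false.
  b (successors {d, e}): φ is false.
  c (successors {a, e}): φ is false.
  d (successors {f}): φ is false.
  e (successors {a, b, d, e}): φ is false.
  f (successors {a, b, c, e, f}): φ is false.
For instance, at e:
  At e: <>(~([]r & p) | <><>q) is true, so ~<>(~([]r & p) | <><>q) is false.
    At e: <>(~([]r & p) | <><>q) requires ~([]r & p) | <><>q at some successor in {a, b, d, e}.
      ~([]r & p) | <><>q holds at a, so <>(~([]r & p) | <><>q) is true at e.

No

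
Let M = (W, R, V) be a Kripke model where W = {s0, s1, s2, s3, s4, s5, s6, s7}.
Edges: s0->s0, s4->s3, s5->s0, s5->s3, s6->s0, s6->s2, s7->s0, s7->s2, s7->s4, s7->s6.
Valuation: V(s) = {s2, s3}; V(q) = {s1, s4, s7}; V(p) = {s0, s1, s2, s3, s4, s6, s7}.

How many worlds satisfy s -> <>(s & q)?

Let φ = s -> <>(s & q). Evaluate φ at each world:
  s0 (successors {s0}): φ is true.
  s1 (successors ∅): φ is true.
  s2 (successors ∅): φ is false.
  s3 (successors ∅): φ is false.
  s4 (successors {s3}): φ is true.
  s5 (successors {s0, s3}): φ is true.
  s6 (successors {s0, s2}): φ is true.
  s7 (successors {s0, s2, s4, s6}): φ is true.
For instance, at s7:
  At s7: s is false, <>(s & q) is false, so s -> <>(s & q) is true.
    At s7: <>(s & q) requires s & q at some successor in {s0, s2, s4, s6}.
      At s0: s & q is false.
      At s2: s & q is false.
      At s4: s & q is false.
      At s6: s & q is false.
    So <>(s & q) is false at s7.
Satisfying worlds: {s0, s1, s4, s5, s6, s7}

6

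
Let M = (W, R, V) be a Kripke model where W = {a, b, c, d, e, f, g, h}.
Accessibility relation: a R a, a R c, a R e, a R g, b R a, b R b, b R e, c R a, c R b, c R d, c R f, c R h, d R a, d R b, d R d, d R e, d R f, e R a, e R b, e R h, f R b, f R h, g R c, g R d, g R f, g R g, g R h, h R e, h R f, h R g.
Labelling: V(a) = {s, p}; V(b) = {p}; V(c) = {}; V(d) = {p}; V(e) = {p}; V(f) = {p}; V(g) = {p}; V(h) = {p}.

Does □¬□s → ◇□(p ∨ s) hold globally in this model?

Let φ = □¬□s → ◇□(p ∨ s). Evaluate φ at each world:
  a (successors {a, c, e, g}): φ is true.
  b (successors {a, b, e}): φ is true.
  c (successors {a, b, d, f, h}): φ is true.
  d (successors {a, b, d, e, f}): φ is true.
  e (successors {a, b, h}): φ is true.
  f (successors {b, h}): φ is true.
  g (successors {c, d, f, g, h}): φ is true.
  h (successors {e, f, g}): φ is true.
For instance, at g:
  At g: □¬□s is true, ◇□(p ∨ s) is true, so □¬□s → ◇□(p ∨ s) is true.
    At g: □¬□s requires ¬□s at every successor {c, d, f, g, h}.
      At c: ¬□s is true.
      At d: ¬□s is true.
      At f: ¬□s is true.
      At g: ¬□s is true.
      At h: ¬□s is true.
    So □¬□s is true at g.
    At g: ◇□(p ∨ s) requires □(p ∨ s) at some successor in {c, d, f, g, h}.
      □(p ∨ s) holds at c, so ◇□(p ∨ s) is true at g.

Yes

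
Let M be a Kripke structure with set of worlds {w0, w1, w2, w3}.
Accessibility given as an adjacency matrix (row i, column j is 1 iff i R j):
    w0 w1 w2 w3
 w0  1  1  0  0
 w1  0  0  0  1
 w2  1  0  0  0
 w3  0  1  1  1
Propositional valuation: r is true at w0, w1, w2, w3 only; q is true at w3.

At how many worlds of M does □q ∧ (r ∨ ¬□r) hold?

Recall that □ψ holds at a world iff ψ holds at every accessible world, and ◇ψ holds iff ψ holds at some accessible world.
Let φ = □q ∧ (r ∨ ¬□r). Evaluate φ at each world:
  w0 (successors {w0, w1}): φ is false.
  w1 (successors {w3}): φ is true.
  w2 (successors {w0}): φ is false.
  w3 (successors {w1, w2, w3}): φ is false.
For instance, at w3:
  At w3: □q is false, r ∨ ¬□r is true, so □q ∧ (r ∨ ¬□r) is false.
    At w3: □q requires q at every successor {w1, w2, w3}.
      q fails at w1, so □q is false at w3.
    At w3: r is true, ¬□r is false, so r ∨ ¬□r is true.
      At w3: □r is true, so ¬□r is false.
Satisfying worlds: {w1}

1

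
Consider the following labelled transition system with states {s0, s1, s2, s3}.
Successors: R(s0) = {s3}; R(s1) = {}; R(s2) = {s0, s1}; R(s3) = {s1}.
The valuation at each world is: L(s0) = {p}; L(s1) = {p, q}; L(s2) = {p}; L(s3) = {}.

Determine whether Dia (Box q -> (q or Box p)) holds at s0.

At s0: Dia (Box q -> (q or Box p)) requires Box q -> (q or Box p) at some successor in {s3}.
  Box q -> (q or Box p) holds at s3, so Dia (Box q -> (q or Box p)) is true at s0.
    At s3: Box q is true, q or Box p is true, so Box q -> (q or Box p) is true.
      At s3: Box q requires q at every successor {s1}.
        At s1: q is true.
      So Box q is true at s3.
      At s3: q is false, Box p is true, so q or Box p is true.

Yes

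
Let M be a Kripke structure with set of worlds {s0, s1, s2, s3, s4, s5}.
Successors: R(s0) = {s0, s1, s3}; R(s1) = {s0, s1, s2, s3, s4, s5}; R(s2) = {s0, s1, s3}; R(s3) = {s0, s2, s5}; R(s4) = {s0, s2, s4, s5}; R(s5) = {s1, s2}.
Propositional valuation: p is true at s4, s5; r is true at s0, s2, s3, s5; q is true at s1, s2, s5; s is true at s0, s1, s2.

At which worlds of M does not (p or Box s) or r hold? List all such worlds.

Let φ = not (p or Box s) or r. Evaluate φ at each world:
  s0 (successors {s0, s1, s3}): φ is true.
  s1 (successors {s0, s1, s2, s3, s4, s5}): φ is true.
  s2 (successors {s0, s1, s3}): φ is true.
  s3 (successors {s0, s2, s5}): φ is true.
  s4 (successors {s0, s2, s4, s5}): φ is false.
  s5 (successors {s1, s2}): φ is true.
For instance, at s3:
  At s3: not (p or Box s) is true, r is true, so not (p or Box s) or r is true.
    At s3: p or Box s is false, so not (p or Box s) is true.
      At s3: p is false, Box s is false, so p or Box s is false.
Satisfying worlds: {s0, s1, s2, s3, s5}

s0, s1, s2, s3, s5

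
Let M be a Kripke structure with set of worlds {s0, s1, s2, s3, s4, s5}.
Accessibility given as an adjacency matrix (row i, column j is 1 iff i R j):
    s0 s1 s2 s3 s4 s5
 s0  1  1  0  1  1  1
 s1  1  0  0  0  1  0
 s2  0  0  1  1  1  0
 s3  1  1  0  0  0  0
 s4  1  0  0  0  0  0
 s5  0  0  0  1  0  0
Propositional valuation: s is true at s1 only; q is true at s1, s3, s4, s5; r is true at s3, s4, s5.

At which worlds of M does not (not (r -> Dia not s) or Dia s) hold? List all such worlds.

s1, s2, s4, s5

Let φ = not (not (r -> Dia not s) or Dia s). Evaluate φ at each world:
  s0 (successors {s0, s1, s3, s4, s5}): φ is false.
  s1 (successors {s0, s4}): φ is true.
  s2 (successors {s2, s3, s4}): φ is true.
  s3 (successors {s0, s1}): φ is false.
  s4 (successors {s0}): φ is true.
  s5 (successors {s3}): φ is true.
For instance, at s5:
  At s5: not (r -> Dia not s) or Dia s is false, so not (not (r -> Dia not s) or Dia s) is true.
    At s5: not (r -> Dia not s) is false, Dia s is false, so not (r -> Dia not s) or Dia s is false.
      At s5: r -> Dia not s is true, so not (r -> Dia not s) is false.
      At s5: Dia s requires s at some successor in {s3}.
        At s3: s is false.
      So Dia s is false at s5.
Satisfying worlds: {s1, s2, s4, s5}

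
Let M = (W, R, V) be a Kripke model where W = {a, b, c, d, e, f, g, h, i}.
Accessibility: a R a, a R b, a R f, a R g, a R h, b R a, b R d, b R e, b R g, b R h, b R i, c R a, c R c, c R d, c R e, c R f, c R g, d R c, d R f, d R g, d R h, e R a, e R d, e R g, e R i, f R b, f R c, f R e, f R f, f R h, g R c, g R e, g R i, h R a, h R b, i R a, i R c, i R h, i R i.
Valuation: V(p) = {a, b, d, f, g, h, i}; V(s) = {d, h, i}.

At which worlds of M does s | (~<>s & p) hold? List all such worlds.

Let φ = s | (~<>s & p). Evaluate φ at each world:
  a (successors {a, b, f, g, h}): φ is false.
  b (successors {a, d, e, g, h, i}): φ is false.
  c (successors {a, c, d, e, f, g}): φ is false.
  d (successors {c, f, g, h}): φ is true.
  e (successors {a, d, g, i}): φ is false.
  f (successors {b, c, e, f, h}): φ is false.
  g (successors {c, e, i}): φ is false.
  h (successors {a, b}): φ is true.
  i (successors {a, c, h, i}): φ is true.
For instance, at f:
  At f: s is false, ~<>s & p is false, so s | (~<>s & p) is false.
    At f: ~<>s is false, p is true, so ~<>s & p is false.
      At f: <>s is true, so ~<>s is false.
Satisfying worlds: {d, h, i}

d, h, i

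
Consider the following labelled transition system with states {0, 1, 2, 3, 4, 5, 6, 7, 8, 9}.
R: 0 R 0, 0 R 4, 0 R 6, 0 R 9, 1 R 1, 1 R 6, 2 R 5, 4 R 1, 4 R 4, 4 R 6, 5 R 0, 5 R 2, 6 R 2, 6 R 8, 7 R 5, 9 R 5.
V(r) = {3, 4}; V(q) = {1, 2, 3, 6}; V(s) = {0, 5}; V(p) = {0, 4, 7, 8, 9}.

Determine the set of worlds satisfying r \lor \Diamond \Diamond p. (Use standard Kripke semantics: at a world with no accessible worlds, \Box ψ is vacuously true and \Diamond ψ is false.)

Recall that \Diamond ψ holds at a world iff ψ holds at some accessible world.
Let φ = r \lor \Diamond \Diamond p. Evaluate φ at each world:
  0 (successors {0, 4, 6, 9}): φ is true.
  1 (successors {1, 6}): φ is true.
  2 (successors {5}): φ is true.
  3 (successors ∅): φ is true.
  4 (successors {1, 4, 6}): φ is true.
  5 (successors {0, 2}): φ is true.
  6 (successors {2, 8}): φ is false.
  7 (successors {5}): φ is true.
  8 (successors ∅): φ is false.
  9 (successors {5}): φ is true.
For instance, at 1:
  At 1: r is false, \Diamond \Diamond p is true, so r \lor \Diamond \Diamond p is true.
    At 1: \Diamond \Diamond p requires \Diamond p at some successor in {1, 6}.
      \Diamond p holds at 6, so \Diamond \Diamond p is true at 1.
Satisfying worlds: {0, 1, 2, 3, 4, 5, 7, 9}

0, 1, 2, 3, 4, 5, 7, 9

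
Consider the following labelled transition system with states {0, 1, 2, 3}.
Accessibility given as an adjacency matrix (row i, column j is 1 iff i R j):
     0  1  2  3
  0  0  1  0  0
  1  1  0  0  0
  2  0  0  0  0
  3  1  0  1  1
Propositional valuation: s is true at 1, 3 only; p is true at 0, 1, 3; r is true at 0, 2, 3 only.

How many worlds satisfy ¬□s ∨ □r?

3

Let φ = ¬□s ∨ □r. Evaluate φ at each world:
  0 (successors {1}): φ is false.
  1 (successors {0}): φ is true.
  2 (successors ∅): φ is true.
  3 (successors {0, 2, 3}): φ is true.
For instance, at 1:
  At 1: ¬□s is true, □r is true, so ¬□s ∨ □r is true.
    At 1: □s is false, so ¬□s is true.
      At 1: □s requires s at every successor {0}.
        s fails at 0, so □s is false at 1.
    At 1: □r requires r at every successor {0}.
      At 0: r is true.
    So □r is true at 1.
Satisfying worlds: {1, 2, 3}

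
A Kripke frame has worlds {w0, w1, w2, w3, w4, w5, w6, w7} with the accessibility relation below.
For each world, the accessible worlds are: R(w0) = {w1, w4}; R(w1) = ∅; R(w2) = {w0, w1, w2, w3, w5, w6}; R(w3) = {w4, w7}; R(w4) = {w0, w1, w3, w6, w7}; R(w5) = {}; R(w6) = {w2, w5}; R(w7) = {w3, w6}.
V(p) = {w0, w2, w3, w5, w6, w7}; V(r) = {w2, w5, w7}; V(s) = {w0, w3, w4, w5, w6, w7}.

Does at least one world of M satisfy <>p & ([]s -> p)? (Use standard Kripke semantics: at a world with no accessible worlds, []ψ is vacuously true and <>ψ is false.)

Let φ = <>p & ([]s -> p). Evaluate φ at each world:
  w0 (successors {w1, w4}): φ is false.
  w1 (successors ∅): φ is false.
  w2 (successors {w0, w1, w2, w3, w5, w6}): φ is true.
  w3 (successors {w4, w7}): φ is true.
  w4 (successors {w0, w1, w3, w6, w7}): φ is true.
  w5 (successors ∅): φ is false.
  w6 (successors {w2, w5}): φ is true.
  w7 (successors {w3, w6}): φ is true.
Detail at w2 (witness):
  At w2: <>p is true, []s -> p is true, so <>p & ([]s -> p) is true.
    At w2: <>p requires p at some successor in {w0, w1, w2, w3, w5, w6}.
      p holds at w0, so <>p is true at w2.
    At w2: []s is false, p is true, so []s -> p is true.
      At w2: []s requires s at every successor {w0, w1, w2, w3, w5, w6}.
        s fails at w1, so []s is false at w2.

Yes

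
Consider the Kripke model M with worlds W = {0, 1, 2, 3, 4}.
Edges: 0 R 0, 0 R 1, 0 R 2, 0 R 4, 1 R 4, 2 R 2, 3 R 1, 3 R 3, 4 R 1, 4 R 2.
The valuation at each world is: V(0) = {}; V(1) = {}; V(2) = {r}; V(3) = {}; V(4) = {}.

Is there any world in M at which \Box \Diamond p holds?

No

Let φ = \Box \Diamond p. Evaluate φ at each world:
  0 (successors {0, 1, 2, 4}): φ is false.
  1 (successors {4}): φ is false.
  2 (successors {2}): φ is false.
  3 (successors {1, 3}): φ is false.
  4 (successors {1, 2}): φ is false.
For instance, at 2:
  At 2: \Box \Diamond p requires \Diamond p at every successor {2}.
    \Diamond p fails at 2, so \Box \Diamond p is false at 2.
      At 2: \Diamond p requires p at some successor in {2}.
        At 2: p is false.
      So \Diamond p is false at 2.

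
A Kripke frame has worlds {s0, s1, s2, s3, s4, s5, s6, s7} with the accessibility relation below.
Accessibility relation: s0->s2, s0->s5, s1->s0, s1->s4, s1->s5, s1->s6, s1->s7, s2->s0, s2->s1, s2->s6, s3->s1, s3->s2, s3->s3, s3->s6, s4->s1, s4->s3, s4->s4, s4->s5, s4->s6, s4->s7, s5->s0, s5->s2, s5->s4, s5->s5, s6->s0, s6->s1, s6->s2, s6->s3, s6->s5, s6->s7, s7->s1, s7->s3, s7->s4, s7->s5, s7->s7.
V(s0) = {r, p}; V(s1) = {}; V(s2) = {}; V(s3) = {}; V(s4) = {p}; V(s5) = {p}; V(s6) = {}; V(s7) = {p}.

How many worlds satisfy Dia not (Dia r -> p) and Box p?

Let φ = Dia not (Dia r -> p) and Box p. Evaluate φ at each world:
  s0 (successors {s2, s5}): φ is false.
  s1 (successors {s0, s4, s5, s6, s7}): φ is false.
  s2 (successors {s0, s1, s6}): φ is false.
  s3 (successors {s1, s2, s3, s6}): φ is false.
  s4 (successors {s1, s3, s4, s5, s6, s7}): φ is false.
  s5 (successors {s0, s2, s4, s5}): φ is false.
  s6 (successors {s0, s1, s2, s3, s5, s7}): φ is false.
  s7 (successors {s1, s3, s4, s5, s7}): φ is false.
For instance, at s7:
  At s7: Dia not (Dia r -> p) is true, Box p is false, so Dia not (Dia r -> p) and Box p is false.
    At s7: Dia not (Dia r -> p) requires not (Dia r -> p) at some successor in {s1, s3, s4, s5, s7}.
      not (Dia r -> p) holds at s1, so Dia not (Dia r -> p) is true at s7.
    At s7: Box p requires p at every successor {s1, s3, s4, s5, s7}.
      p fails at s1, so Box p is false at s7.
Satisfying worlds: none.

0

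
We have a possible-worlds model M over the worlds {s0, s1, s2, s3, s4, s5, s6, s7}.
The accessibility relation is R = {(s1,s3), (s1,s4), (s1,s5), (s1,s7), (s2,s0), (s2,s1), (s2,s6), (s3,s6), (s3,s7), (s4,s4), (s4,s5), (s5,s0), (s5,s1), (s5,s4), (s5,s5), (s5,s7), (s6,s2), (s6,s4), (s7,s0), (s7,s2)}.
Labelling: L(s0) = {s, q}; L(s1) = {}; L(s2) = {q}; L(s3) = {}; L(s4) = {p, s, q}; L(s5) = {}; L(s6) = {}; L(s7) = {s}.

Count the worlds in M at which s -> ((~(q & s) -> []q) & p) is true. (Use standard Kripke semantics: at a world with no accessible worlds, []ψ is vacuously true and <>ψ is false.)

Recall that []ψ holds at a world iff ψ holds at every accessible world, and <>ψ holds iff ψ holds at some accessible world.
Let φ = s -> ((~(q & s) -> []q) & p). Evaluate φ at each world:
  s0 (successors ∅): φ is false.
  s1 (successors {s3, s4, s5, s7}): φ is true.
  s2 (successors {s0, s1, s6}): φ is true.
  s3 (successors {s6, s7}): φ is true.
  s4 (successors {s4, s5}): φ is true.
  s5 (successors {s0, s1, s4, s5, s7}): φ is true.
  s6 (successors {s2, s4}): φ is true.
  s7 (successors {s0, s2}): φ is false.
For instance, at s5:
  At s5: s is false, (~(q & s) -> []q) & p is false, so s -> ((~(q & s) -> []q) & p) is true.
    At s5: ~(q & s) -> []q is false, p is false, so (~(q & s) -> []q) & p is false.
      At s5: ~(q & s) is true, []q is false, so ~(q & s) -> []q is false.
Satisfying worlds: {s1, s2, s3, s4, s5, s6}

6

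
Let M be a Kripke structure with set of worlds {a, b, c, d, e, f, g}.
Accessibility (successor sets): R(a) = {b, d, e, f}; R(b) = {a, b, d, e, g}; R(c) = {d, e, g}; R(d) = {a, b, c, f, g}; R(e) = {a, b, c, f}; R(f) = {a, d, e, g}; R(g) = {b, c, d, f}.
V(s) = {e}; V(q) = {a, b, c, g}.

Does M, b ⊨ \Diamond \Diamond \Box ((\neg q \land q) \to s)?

At b: \Diamond \Diamond \Box ((\neg q \land q) \to s) requires \Diamond \Box ((\neg q \land q) \to s) at some successor in {a, b, d, e, g}.
  \Diamond \Box ((\neg q \land q) \to s) holds at a, so \Diamond \Diamond \Box ((\neg q \land q) \to s) is true at b.
    At a: \Diamond \Box ((\neg q \land q) \to s) requires \Box ((\neg q \land q) \to s) at some successor in {b, d, e, f}.
      \Box ((\neg q \land q) \to s) holds at b, so \Diamond \Box ((\neg q \land q) \to s) is true at a.

Yes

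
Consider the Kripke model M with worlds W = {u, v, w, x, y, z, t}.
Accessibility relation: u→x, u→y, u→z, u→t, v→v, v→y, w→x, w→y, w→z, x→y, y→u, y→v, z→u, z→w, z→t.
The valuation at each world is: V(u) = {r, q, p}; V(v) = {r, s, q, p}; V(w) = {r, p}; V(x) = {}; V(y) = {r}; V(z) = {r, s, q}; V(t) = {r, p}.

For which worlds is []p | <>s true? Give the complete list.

Let φ = []p | <>s. Evaluate φ at each world:
  u (successors {x, y, z, t}): φ is true.
  v (successors {v, y}): φ is true.
  w (successors {x, y, z}): φ is true.
  x (successors {y}): φ is false.
  y (successors {u, v}): φ is true.
  z (successors {u, w, t}): φ is true.
  t (successors ∅): φ is true.
For instance, at v:
  At v: []p is false, <>s is true, so []p | <>s is true.
    At v: []p requires p at every successor {v, y}.
      p fails at y, so []p is false at v.
    At v: <>s requires s at some successor in {v, y}.
      s holds at v, so <>s is true at v.
Satisfying worlds: {u, v, w, y, z, t}

u, v, w, y, z, t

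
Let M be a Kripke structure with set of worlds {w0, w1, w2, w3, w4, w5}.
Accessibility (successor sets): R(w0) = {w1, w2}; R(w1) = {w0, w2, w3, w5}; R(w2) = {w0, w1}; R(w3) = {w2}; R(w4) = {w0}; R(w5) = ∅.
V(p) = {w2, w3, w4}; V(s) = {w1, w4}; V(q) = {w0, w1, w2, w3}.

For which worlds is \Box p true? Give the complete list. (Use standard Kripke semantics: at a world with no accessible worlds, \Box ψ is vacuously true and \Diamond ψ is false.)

Let φ = \Box p. Evaluate φ at each world:
  w0 (successors {w1, w2}): φ is false.
  w1 (successors {w0, w2, w3, w5}): φ is false.
  w2 (successors {w0, w1}): φ is false.
  w3 (successors {w2}): φ is true.
  w4 (successors {w0}): φ is false.
  w5 (successors ∅): φ is true.
For instance, at w1:
  At w1: \Box p requires p at every successor {w0, w2, w3, w5}.
    p fails at w0, so \Box p is false at w1.
Satisfying worlds: {w3, w5}

w3, w5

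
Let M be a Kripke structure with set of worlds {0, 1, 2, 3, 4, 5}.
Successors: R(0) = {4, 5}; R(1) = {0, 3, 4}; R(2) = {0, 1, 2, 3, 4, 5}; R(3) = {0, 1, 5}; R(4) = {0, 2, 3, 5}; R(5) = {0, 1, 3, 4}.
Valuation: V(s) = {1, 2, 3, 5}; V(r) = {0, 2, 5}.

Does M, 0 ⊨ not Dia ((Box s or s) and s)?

Recall that Box ψ holds at a world iff ψ holds at every accessible world, and Dia ψ holds iff ψ holds at some accessible world.
At 0: Dia ((Box s or s) and s) is true, so not Dia ((Box s or s) and s) is false.
  At 0: Dia ((Box s or s) and s) requires (Box s or s) and s at some successor in {4, 5}.
    (Box s or s) and s holds at 5, so Dia ((Box s or s) and s) is true at 0.
      At 5: Box s or s is true, s is true, so (Box s or s) and s is true.

No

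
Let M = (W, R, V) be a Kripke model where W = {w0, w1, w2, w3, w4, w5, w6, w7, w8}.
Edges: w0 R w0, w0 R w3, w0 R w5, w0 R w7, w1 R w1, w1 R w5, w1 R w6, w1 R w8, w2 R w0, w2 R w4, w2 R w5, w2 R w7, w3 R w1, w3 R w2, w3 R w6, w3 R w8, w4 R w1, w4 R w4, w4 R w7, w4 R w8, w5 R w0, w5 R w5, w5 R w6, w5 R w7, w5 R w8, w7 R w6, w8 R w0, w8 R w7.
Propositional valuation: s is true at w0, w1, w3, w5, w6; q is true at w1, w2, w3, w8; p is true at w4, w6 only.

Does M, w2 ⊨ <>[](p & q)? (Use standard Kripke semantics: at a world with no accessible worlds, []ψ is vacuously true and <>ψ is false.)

No

At w2: <>[](p & q) requires [](p & q) at some successor in {w0, w4, w5, w7}.
  At w0: [](p & q) is false.
  At w4: [](p & q) is false.
  At w5: [](p & q) is false.
  At w7: [](p & q) is false.
So <>[](p & q) is false at w2.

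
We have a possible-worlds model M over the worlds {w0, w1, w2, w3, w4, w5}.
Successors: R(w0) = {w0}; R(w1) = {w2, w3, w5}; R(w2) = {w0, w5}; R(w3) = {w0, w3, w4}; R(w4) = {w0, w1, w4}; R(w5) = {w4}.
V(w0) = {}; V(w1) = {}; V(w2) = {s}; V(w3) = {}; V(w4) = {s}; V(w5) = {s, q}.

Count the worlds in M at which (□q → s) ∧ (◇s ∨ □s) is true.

Let φ = (□q → s) ∧ (◇s ∨ □s). Evaluate φ at each world:
  w0 (successors {w0}): φ is false.
  w1 (successors {w2, w3, w5}): φ is true.
  w2 (successors {w0, w5}): φ is true.
  w3 (successors {w0, w3, w4}): φ is true.
  w4 (successors {w0, w1, w4}): φ is true.
  w5 (successors {w4}): φ is true.
For instance, at w4:
  At w4: □q → s is true, ◇s ∨ □s is true, so (□q → s) ∧ (◇s ∨ □s) is true.
    At w4: □q is false, s is true, so □q → s is true.
      At w4: □q requires q at every successor {w0, w1, w4}.
        q fails at w0, so □q is false at w4.
    At w4: ◇s is true, □s is false, so ◇s ∨ □s is true.
      At w4: ◇s requires s at some successor in {w0, w1, w4}.
        s holds at w4, so ◇s is true at w4.
      At w4: □s requires s at every successor {w0, w1, w4}.
        s fails at w0, so □s is false at w4.
Satisfying worlds: {w1, w2, w3, w4, w5}

5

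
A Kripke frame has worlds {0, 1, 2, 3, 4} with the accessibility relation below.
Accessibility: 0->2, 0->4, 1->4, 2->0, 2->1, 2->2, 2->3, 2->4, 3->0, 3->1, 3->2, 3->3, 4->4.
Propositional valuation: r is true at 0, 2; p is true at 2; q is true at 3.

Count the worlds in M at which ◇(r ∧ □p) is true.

0

Let φ = ◇(r ∧ □p). Evaluate φ at each world:
  0 (successors {2, 4}): φ is false.
  1 (successors {4}): φ is false.
  2 (successors {0, 1, 2, 3, 4}): φ is false.
  3 (successors {0, 1, 2, 3}): φ is false.
  4 (successors {4}): φ is false.
For instance, at 3:
  At 3: ◇(r ∧ □p) requires r ∧ □p at some successor in {0, 1, 2, 3}.
    At 0: r ∧ □p is false.
    At 1: r ∧ □p is false.
    At 2: r ∧ □p is false.
    At 3: r ∧ □p is false.
  So ◇(r ∧ □p) is false at 3.
Satisfying worlds: none.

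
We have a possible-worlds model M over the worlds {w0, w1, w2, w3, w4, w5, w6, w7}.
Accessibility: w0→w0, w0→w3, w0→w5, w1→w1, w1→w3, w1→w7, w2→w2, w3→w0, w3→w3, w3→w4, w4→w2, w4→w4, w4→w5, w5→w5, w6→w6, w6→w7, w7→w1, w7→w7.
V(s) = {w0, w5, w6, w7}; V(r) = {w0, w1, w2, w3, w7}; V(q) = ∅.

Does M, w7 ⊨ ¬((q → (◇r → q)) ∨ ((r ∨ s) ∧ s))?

At w7: (q → (◇r → q)) ∨ ((r ∨ s) ∧ s) is true, so ¬((q → (◇r → q)) ∨ ((r ∨ s) ∧ s)) is false.
  At w7: q → (◇r → q) is true, (r ∨ s) ∧ s is true, so (q → (◇r → q)) ∨ ((r ∨ s) ∧ s) is true.
    At w7: q is false, ◇r → q is false, so q → (◇r → q) is true.
      At w7: ◇r is true, q is false, so ◇r → q is false.

No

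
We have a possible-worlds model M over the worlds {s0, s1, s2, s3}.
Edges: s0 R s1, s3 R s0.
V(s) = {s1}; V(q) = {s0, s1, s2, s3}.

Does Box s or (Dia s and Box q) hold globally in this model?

Recall that Box ψ holds at a world iff ψ holds at every accessible world, and Dia ψ holds iff ψ holds at some accessible world.
Let φ = Box s or (Dia s and Box q). Evaluate φ at each world:
  s0 (successors {s1}): φ is true.
  s1 (successors ∅): φ is true.
  s2 (successors ∅): φ is true.
  s3 (successors {s0}): φ is false.
Detail at s3 (counterexample):
  At s3: Box s is false, Dia s and Box q is false, so Box s or (Dia s and Box q) is false.
    At s3: Box s requires s at every successor {s0}.
      s fails at s0, so Box s is false at s3.
    At s3: Dia s is false, Box q is true, so Dia s and Box q is false.
      At s3: Dia s requires s at some successor in {s0}.
        At s0: s is false.
      So Dia s is false at s3.
      At s3: Box q requires q at every successor {s0}.
        At s0: q is true.
      So Box q is true at s3.

No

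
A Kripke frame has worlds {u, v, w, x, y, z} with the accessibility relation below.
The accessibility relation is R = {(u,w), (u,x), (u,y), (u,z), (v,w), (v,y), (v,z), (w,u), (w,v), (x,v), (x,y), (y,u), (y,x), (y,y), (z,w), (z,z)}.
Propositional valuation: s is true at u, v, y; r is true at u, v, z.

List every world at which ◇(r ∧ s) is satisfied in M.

w, x, y

Let φ = ◇(r ∧ s). Evaluate φ at each world:
  u (successors {w, x, y, z}): φ is false.
  v (successors {w, y, z}): φ is false.
  w (successors {u, v}): φ is true.
  x (successors {v, y}): φ is true.
  y (successors {u, x, y}): φ is true.
  z (successors {w, z}): φ is false.
For instance, at v:
  At v: ◇(r ∧ s) requires r ∧ s at some successor in {w, y, z}.
    At w: r ∧ s is false.
    At y: r ∧ s is false.
    At z: r ∧ s is false.
  So ◇(r ∧ s) is false at v.
Satisfying worlds: {w, x, y}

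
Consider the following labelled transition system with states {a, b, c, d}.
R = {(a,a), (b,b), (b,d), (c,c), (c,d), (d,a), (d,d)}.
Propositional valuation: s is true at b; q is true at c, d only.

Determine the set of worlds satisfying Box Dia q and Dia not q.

b

Let φ = Box Dia q and Dia not q. Evaluate φ at each world:
  a (successors {a}): φ is false.
  b (successors {b, d}): φ is true.
  c (successors {c, d}): φ is false.
  d (successors {a, d}): φ is false.
For instance, at a:
  At a: Box Dia q is false, Dia not q is true, so Box Dia q and Dia not q is false.
    At a: Box Dia q requires Dia q at every successor {a}.
      Dia q fails at a, so Box Dia q is false at a.
    At a: Dia not q requires not q at some successor in {a}.
      not q holds at a, so Dia not q is true at a.
Satisfying worlds: {b}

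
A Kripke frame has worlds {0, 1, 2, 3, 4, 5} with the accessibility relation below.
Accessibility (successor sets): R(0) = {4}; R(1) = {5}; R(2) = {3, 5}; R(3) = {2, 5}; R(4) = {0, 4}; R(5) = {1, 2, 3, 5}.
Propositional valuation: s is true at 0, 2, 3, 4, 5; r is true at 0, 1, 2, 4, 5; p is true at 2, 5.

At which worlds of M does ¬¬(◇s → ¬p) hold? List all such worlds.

Let φ = ¬¬(◇s → ¬p). Evaluate φ at each world:
  0 (successors {4}): φ is true.
  1 (successors {5}): φ is true.
  2 (successors {3, 5}): φ is false.
  3 (successors {2, 5}): φ is true.
  4 (successors {0, 4}): φ is true.
  5 (successors {1, 2, 3, 5}): φ is false.
For instance, at 0:
  At 0: ¬(◇s → ¬p) is false, so ¬¬(◇s → ¬p) is true.
    At 0: ◇s → ¬p is true, so ¬(◇s → ¬p) is false.
      At 0: ◇s is true, ¬p is true, so ◇s → ¬p is true.
Satisfying worlds: {0, 1, 3, 4}

0, 1, 3, 4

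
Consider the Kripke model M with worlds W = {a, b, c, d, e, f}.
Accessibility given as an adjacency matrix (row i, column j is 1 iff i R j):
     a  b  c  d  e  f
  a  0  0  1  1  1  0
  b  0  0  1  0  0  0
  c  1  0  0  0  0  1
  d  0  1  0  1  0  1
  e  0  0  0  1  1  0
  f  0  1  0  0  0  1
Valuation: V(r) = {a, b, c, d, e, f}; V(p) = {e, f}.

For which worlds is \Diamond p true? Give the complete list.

Recall that \Diamond ψ holds at a world iff ψ holds at some accessible world.
Let φ = \Diamond p. Evaluate φ at each world:
  a (successors {c, d, e}): φ is true.
  b (successors {c}): φ is false.
  c (successors {a, f}): φ is true.
  d (successors {b, d, f}): φ is true.
  e (successors {d, e}): φ is true.
  f (successors {b, f}): φ is true.
For instance, at f:
  At f: \Diamond p requires p at some successor in {b, f}.
    p holds at f, so \Diamond p is true at f.
Satisfying worlds: {a, c, d, e, f}

a, c, d, e, f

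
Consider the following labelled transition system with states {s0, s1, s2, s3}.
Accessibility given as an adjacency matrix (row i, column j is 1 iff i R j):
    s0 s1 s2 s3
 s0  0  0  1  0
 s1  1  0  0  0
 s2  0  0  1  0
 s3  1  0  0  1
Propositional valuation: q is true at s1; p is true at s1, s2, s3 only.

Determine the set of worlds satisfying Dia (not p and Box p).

Let φ = Dia (not p and Box p). Evaluate φ at each world:
  s0 (successors {s2}): φ is false.
  s1 (successors {s0}): φ is true.
  s2 (successors {s2}): φ is false.
  s3 (successors {s0, s3}): φ is true.
For instance, at s3:
  At s3: Dia (not p and Box p) requires not p and Box p at some successor in {s0, s3}.
    not p and Box p holds at s0, so Dia (not p and Box p) is true at s3.
      At s0: not p is true, Box p is true, so not p and Box p is true.
Satisfying worlds: {s1, s3}

s1, s3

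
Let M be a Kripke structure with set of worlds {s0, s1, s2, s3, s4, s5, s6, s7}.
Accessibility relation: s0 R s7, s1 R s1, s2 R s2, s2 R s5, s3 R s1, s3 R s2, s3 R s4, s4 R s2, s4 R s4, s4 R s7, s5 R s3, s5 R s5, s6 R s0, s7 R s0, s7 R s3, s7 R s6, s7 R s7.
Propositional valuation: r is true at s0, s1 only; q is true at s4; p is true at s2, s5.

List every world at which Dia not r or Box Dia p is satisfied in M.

s0, s2, s3, s4, s5, s7

Let φ = Dia not r or Box Dia p. Evaluate φ at each world:
  s0 (successors {s7}): φ is true.
  s1 (successors {s1}): φ is false.
  s2 (successors {s2, s5}): φ is true.
  s3 (successors {s1, s2, s4}): φ is true.
  s4 (successors {s2, s4, s7}): φ is true.
  s5 (successors {s3, s5}): φ is true.
  s6 (successors {s0}): φ is false.
  s7 (successors {s0, s3, s6, s7}): φ is true.
For instance, at s2:
  At s2: Dia not r is true, Box Dia p is true, so Dia not r or Box Dia p is true.
    At s2: Dia not r requires not r at some successor in {s2, s5}.
      not r holds at s2, so Dia not r is true at s2.
    At s2: Box Dia p requires Dia p at every successor {s2, s5}.
      At s2: Dia p is true.
      At s5: Dia p is true.
    So Box Dia p is true at s2.
Satisfying worlds: {s0, s2, s3, s4, s5, s7}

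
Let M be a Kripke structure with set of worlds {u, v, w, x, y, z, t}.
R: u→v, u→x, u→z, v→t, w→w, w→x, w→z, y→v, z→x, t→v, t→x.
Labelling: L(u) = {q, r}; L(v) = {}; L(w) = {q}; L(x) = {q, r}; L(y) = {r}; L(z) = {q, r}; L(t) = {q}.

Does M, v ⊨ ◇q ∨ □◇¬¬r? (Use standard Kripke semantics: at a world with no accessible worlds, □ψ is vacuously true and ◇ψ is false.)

Yes

At v: ◇q is true, □◇¬¬r is true, so ◇q ∨ □◇¬¬r is true.
  At v: ◇q requires q at some successor in {t}.
    q holds at t, so ◇q is true at v.
  At v: □◇¬¬r requires ◇¬¬r at every successor {t}.
      At t: ◇¬¬r requires ¬¬r at some successor in {v, x}.
        ¬¬r holds at x, so ◇¬¬r is true at t.
  So □◇¬¬r is true at v.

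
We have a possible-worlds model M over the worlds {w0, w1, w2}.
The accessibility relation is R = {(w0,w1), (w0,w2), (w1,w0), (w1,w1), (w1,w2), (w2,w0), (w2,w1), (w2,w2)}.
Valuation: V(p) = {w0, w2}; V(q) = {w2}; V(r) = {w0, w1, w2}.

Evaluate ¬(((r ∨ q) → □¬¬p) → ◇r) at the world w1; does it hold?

No

At w1: ((r ∨ q) → □¬¬p) → ◇r is true, so ¬(((r ∨ q) → □¬¬p) → ◇r) is false.
  At w1: (r ∨ q) → □¬¬p is false, ◇r is true, so ((r ∨ q) → □¬¬p) → ◇r is true.
    At w1: r ∨ q is true, □¬¬p is false, so (r ∨ q) → □¬¬p is false.
      At w1: □¬¬p requires ¬¬p at every successor {w0, w1, w2}.
        ¬¬p fails at w1, so □¬¬p is false at w1.
    At w1: ◇r requires r at some successor in {w0, w1, w2}.
      r holds at w0, so ◇r is true at w1.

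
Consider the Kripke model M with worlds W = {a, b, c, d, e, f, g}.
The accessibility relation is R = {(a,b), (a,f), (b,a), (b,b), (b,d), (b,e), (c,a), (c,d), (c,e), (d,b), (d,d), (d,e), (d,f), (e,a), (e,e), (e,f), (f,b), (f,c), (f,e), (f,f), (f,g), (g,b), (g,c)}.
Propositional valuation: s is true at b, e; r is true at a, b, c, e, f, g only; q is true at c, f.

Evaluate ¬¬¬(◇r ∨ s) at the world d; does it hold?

At d: ¬¬(◇r ∨ s) is true, so ¬¬¬(◇r ∨ s) is false.
  At d: ¬(◇r ∨ s) is false, so ¬¬(◇r ∨ s) is true.
    At d: ◇r ∨ s is true, so ¬(◇r ∨ s) is false.
      At d: ◇r is true, s is false, so ◇r ∨ s is true.

No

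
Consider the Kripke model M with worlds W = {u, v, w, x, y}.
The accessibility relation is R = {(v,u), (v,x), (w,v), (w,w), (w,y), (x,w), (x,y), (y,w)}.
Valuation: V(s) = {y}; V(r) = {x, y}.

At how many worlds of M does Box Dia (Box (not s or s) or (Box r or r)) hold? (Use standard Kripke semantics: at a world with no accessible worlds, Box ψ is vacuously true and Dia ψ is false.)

Recall that Box ψ holds at a world iff ψ holds at every accessible world, and Dia ψ holds iff ψ holds at some accessible world.
Let φ = Box Dia (Box (not s or s) or (Box r or r)). Evaluate φ at each world:
  u (successors ∅): φ is true.
  v (successors {u, x}): φ is false.
  w (successors {v, w, y}): φ is true.
  x (successors {w, y}): φ is true.
  y (successors {w}): φ is true.
For instance, at y:
  At y: Box Dia (Box (not s or s) or (Box r or r)) requires Dia (Box (not s or s) or (Box r or r)) at every successor {w}.
      At w: Dia (Box (not s or s) or (Box r or r)) requires Box (not s or s) or (Box r or r) at some successor in {v, w, y}.
        Box (not s or s) or (Box r or r) holds at v, so Dia (Box (not s or s) or (Box r or r)) is true at w.
  So Box Dia (Box (not s or s) or (Box r or r)) is true at y.
Satisfying worlds: {u, w, x, y}

4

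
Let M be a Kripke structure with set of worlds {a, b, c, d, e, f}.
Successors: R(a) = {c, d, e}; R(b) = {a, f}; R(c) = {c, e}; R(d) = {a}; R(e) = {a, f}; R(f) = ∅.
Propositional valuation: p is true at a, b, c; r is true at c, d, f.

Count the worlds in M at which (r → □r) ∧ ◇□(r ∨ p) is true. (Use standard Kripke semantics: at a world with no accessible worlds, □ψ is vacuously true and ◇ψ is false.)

Recall that □ψ holds at a world iff ψ holds at every accessible world, and ◇ψ holds iff ψ holds at some accessible world.
Let φ = (r → □r) ∧ ◇□(r ∨ p). Evaluate φ at each world:
  a (successors {c, d, e}): φ is true.
  b (successors {a, f}): φ is true.
  c (successors {c, e}): φ is false.
  d (successors {a}): φ is false.
  e (successors {a, f}): φ is true.
  f (successors ∅): φ is false.
For instance, at e:
  At e: r → □r is true, ◇□(r ∨ p) is true, so (r → □r) ∧ ◇□(r ∨ p) is true.
    At e: r is false, □r is false, so r → □r is true.
      At e: □r requires r at every successor {a, f}.
        r fails at a, so □r is false at e.
    At e: ◇□(r ∨ p) requires □(r ∨ p) at some successor in {a, f}.
      □(r ∨ p) holds at f, so ◇□(r ∨ p) is true at e.
Satisfying worlds: {a, b, e}

3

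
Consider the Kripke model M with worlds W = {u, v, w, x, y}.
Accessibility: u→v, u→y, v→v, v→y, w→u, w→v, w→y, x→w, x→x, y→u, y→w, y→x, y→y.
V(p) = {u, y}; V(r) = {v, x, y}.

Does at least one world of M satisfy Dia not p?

Yes

Let φ = Dia not p. Evaluate φ at each world:
  u (successors {v, y}): φ is true.
  v (successors {v, y}): φ is true.
  w (successors {u, v, y}): φ is true.
  x (successors {w, x}): φ is true.
  y (successors {u, w, x, y}): φ is true.
Detail at u (witness):
  At u: Dia not p requires not p at some successor in {v, y}.
    not p holds at v, so Dia not p is true at u.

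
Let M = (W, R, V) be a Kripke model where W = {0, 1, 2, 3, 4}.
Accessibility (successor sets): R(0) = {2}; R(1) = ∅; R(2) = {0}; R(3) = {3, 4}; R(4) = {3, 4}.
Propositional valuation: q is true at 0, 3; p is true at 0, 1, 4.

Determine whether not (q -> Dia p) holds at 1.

At 1: q -> Dia p is true, so not (q -> Dia p) is false.
  At 1: q is false, Dia p is false, so q -> Dia p is true.
    At 1: no accessible worlds, so Dia p is false.

No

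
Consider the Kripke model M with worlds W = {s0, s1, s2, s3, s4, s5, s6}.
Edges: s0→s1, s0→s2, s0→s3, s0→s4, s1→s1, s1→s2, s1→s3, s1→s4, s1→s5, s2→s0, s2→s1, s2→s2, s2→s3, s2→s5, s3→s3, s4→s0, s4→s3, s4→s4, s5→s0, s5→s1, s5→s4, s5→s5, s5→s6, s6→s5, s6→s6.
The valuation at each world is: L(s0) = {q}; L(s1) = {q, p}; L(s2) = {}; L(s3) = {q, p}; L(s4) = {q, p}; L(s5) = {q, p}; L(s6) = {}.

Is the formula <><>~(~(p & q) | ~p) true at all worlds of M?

Let φ = <><>~(~(p & q) | ~p). Evaluate φ at each world:
  s0 (successors {s1, s2, s3, s4}): φ is true.
  s1 (successors {s1, s2, s3, s4, s5}): φ is true.
  s2 (successors {s0, s1, s2, s3, s5}): φ is true.
  s3 (successors {s3}): φ is true.
  s4 (successors {s0, s3, s4}): φ is true.
  s5 (successors {s0, s1, s4, s5, s6}): φ is true.
  s6 (successors {s5, s6}): φ is true.
For instance, at s4:
  At s4: <><>~(~(p & q) | ~p) requires <>~(~(p & q) | ~p) at some successor in {s0, s3, s4}.
    <>~(~(p & q) | ~p) holds at s0, so <><>~(~(p & q) | ~p) is true at s4.
      At s0: <>~(~(p & q) | ~p) requires ~(~(p & q) | ~p) at some successor in {s1, s2, s3, s4}.
        ~(~(p & q) | ~p) holds at s1, so <>~(~(p & q) | ~p) is true at s0.

Yes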